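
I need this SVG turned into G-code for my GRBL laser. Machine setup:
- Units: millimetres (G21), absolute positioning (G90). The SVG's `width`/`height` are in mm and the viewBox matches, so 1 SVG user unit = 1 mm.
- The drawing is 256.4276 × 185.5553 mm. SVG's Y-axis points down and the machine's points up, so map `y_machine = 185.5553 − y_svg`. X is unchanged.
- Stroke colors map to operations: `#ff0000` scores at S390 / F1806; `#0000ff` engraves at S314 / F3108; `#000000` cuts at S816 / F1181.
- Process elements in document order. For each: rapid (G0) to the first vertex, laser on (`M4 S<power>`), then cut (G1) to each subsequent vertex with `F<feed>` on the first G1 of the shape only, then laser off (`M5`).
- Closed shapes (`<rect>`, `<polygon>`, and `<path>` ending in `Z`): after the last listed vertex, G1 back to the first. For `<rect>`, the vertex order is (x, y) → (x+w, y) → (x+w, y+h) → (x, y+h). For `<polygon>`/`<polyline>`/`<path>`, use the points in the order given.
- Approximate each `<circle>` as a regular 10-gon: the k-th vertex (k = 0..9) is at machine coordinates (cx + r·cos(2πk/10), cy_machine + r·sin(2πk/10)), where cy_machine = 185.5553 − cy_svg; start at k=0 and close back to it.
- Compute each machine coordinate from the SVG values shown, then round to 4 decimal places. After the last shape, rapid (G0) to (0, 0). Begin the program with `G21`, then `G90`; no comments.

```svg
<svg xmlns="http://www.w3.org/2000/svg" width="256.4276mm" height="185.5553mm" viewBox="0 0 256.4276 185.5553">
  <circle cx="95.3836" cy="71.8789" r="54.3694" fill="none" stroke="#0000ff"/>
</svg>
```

Since the viewBox matches the mm dimensions, user units are millimetres directly. The only transform is the Y-flip y_m = 185.5553 − y_svg.

Shape 1 is a circle drawn with `<circle>`. Its stroke #0000ff means engrave at S314, F3108. After flipping Y the toolpath is (149.7530,113.6764) → (139.3694,145.6339) → (112.1847,165.3848) → (78.5825,165.3848) → (51.3978,145.6339) → (41.0142,113.6764) → (51.3978,81.7189) → (78.5825,61.9680) → (112.1847,61.9680) → (139.3694,81.7189) → (149.7530,113.6764), returning to the start.

G21
G90
G0 X149.7530 Y113.6764
M4 S314
G1 X139.3694 Y145.6339 F3108
G1 X112.1847 Y165.3848
G1 X78.5825 Y165.3848
G1 X51.3978 Y145.6339
G1 X41.0142 Y113.6764
G1 X51.3978 Y81.7189
G1 X78.5825 Y61.9680
G1 X112.1847 Y61.9680
G1 X139.3694 Y81.7189
G1 X149.7530 Y113.6764
M5
G0 X0.0000 Y0.0000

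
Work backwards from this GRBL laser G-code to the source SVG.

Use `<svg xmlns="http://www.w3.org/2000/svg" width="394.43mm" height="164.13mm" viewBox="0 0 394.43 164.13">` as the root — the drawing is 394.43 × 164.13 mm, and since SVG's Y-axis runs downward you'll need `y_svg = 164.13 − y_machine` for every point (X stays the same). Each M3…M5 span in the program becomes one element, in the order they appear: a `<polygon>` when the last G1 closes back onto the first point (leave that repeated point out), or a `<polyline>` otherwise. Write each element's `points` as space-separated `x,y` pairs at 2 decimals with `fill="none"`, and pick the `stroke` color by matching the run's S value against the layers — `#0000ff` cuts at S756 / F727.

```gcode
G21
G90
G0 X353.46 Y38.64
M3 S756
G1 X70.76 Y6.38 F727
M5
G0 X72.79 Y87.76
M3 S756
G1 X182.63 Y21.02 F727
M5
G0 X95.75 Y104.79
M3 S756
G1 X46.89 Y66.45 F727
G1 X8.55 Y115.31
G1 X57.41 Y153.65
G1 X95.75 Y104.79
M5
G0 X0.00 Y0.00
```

<svg xmlns="http://www.w3.org/2000/svg" width="394.43mm" height="164.13mm" viewBox="0 0 394.43 164.13">
  <polyline points="353.46,125.49 70.76,157.75" fill="none" stroke="#0000ff"/>
  <polyline points="72.79,76.37 182.63,143.11" fill="none" stroke="#0000ff"/>
  <polygon points="95.75,59.34 46.89,97.68 8.55,48.82 57.41,10.48" fill="none" stroke="#0000ff"/>
</svg>

Machine Y-up, SVG Y-down with viewBox height 164.13, so y_svg = 164.13 − y_machine; X carries over. Every run uses S756, so all elements get stroke `#0000ff` (cut).

Run 1: The run is open, so emit a `<polyline>` with points (Y-flipped): 353.46,125.49 70.76,157.75.

Run 2: The run is open, so emit a `<polyline>` with points (Y-flipped): 72.79,76.37 182.63,143.11.

Run 3: The run returns to its start, so emit a `<polygon>` with points (Y-flipped): 95.75,59.34 46.89,97.68 8.55,48.82 57.41,10.48.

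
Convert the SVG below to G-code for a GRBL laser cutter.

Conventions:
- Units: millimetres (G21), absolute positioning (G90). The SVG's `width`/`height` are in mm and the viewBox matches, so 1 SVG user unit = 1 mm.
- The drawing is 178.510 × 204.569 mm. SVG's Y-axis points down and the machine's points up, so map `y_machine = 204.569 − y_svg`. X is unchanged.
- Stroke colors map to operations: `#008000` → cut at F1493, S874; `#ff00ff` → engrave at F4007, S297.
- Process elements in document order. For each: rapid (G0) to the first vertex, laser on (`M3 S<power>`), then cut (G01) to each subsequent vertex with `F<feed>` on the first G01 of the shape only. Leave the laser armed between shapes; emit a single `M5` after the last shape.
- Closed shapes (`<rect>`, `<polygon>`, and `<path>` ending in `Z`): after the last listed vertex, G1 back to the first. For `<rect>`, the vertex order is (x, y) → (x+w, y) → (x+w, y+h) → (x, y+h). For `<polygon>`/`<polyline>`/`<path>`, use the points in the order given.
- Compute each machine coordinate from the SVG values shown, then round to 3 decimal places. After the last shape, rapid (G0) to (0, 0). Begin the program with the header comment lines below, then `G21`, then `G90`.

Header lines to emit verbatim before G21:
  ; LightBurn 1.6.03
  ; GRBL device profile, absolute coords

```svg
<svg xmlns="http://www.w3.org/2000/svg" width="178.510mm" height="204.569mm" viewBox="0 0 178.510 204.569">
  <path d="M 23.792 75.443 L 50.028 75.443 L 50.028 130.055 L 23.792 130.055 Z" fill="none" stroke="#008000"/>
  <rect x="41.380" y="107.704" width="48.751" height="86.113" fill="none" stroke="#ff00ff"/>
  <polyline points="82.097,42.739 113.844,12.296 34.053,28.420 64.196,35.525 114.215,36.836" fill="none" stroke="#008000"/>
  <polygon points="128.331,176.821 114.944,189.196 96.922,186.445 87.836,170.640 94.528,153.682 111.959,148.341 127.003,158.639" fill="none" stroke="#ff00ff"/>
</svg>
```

; LightBurn 1.6.03
; GRBL device profile, absolute coords
G21
G90
G0 X23.792 Y129.126
M3 S874
G01 X50.028 Y129.126 F1493
G01 X50.028 Y74.514
G01 X23.792 Y74.514
G01 X23.792 Y129.126
G0 X41.380 Y96.865
M3 S297
G01 X90.131 Y96.865 F4007
G01 X90.131 Y10.752
G01 X41.380 Y10.752
G01 X41.380 Y96.865
G0 X82.097 Y161.830
M3 S874
G01 X113.844 Y192.273 F1493
G01 X34.053 Y176.149
G01 X64.196 Y169.044
G01 X114.215 Y167.733
G0 X128.331 Y27.748
M3 S297
G01 X114.944 Y15.373 F4007
G01 X96.922 Y18.124
G01 X87.836 Y33.929
G01 X94.528 Y50.887
G01 X111.959 Y56.228
G01 X127.003 Y45.930
G01 X128.331 Y27.748
M5
G0 X0.000 Y0.000

Since the viewBox matches the mm dimensions, user units are millimetres directly. The only transform is the Y-flip y_m = 204.569 − y_svg.

Shape 1 is a rectangle drawn with `<path>`. Its stroke #008000 means cut at S874, F1493. After flipping Y the toolpath is (23.792,129.126) → (50.028,129.126) → (50.028,74.514) → (23.792,74.514) → (23.792,129.126), returning to the start.

Shape 2 is a rectangle drawn with `<rect>`. Its stroke #ff00ff means engrave at S297, F4007. After flipping Y the toolpath is (41.380,96.865) → (90.131,96.865) → (90.131,10.752) → (41.380,10.752) → (41.380,96.865), returning to the start.

Shape 3 is a open polyline drawn with `<polyline>`. Its stroke #008000 means cut at S874, F1493. After flipping Y the toolpath is (82.097,161.830) → (113.844,192.273) → (34.053,176.149) → (64.196,169.044) → (114.215,167.733).

Shape 4 is a regular polygon drawn with `<polygon>`. Its stroke #ff00ff means engrave at S297, F4007. After flipping Y the toolpath is (128.331,27.748) → (114.944,15.373) → (96.922,18.124) → (87.836,33.929) → (94.528,50.887) → (111.959,56.228) → (127.003,45.930) → (128.331,27.748), returning to the start.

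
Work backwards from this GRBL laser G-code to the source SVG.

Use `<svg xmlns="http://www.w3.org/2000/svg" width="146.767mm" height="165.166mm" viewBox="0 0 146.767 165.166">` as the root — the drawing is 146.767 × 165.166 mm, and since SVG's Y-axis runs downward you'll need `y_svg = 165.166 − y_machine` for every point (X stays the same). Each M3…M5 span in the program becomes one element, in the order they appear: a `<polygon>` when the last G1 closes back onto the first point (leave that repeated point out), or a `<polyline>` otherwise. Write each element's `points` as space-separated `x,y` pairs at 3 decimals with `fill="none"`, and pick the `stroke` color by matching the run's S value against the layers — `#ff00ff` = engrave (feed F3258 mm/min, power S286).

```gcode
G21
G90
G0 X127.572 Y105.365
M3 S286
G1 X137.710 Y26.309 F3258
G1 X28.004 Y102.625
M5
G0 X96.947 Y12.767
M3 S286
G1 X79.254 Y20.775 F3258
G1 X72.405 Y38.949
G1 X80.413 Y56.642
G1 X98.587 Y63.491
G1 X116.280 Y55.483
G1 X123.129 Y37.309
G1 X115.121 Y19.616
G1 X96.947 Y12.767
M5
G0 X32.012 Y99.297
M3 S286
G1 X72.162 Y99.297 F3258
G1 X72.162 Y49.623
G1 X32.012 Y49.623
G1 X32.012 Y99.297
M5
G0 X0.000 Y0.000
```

<svg xmlns="http://www.w3.org/2000/svg" width="146.767mm" height="165.166mm" viewBox="0 0 146.767 165.166">
  <polyline points="127.572,59.801 137.710,138.857 28.004,62.541" fill="none" stroke="#ff00ff"/>
  <polygon points="96.947,152.399 79.254,144.391 72.405,126.217 80.413,108.524 98.587,101.675 116.280,109.683 123.129,127.857 115.121,145.550" fill="none" stroke="#ff00ff"/>
  <polygon points="32.012,65.869 72.162,65.869 72.162,115.543 32.012,115.543" fill="none" stroke="#ff00ff"/>
</svg>

Each laser-on run becomes one SVG element. Flip Y back into SVG space with y_svg = 165.166 − y_machine. Every run uses S286, so all elements get stroke `#ff00ff` (engrave).

Run 1: The run is open, so emit a `<polyline>` with points (Y-flipped): 127.572,59.801 137.710,138.857 28.004,62.541.

Run 2: The run returns to its start, so emit a `<polygon>` with points (Y-flipped): 96.947,152.399 79.254,144.391 72.405,126.217 80.413,108.524 98.587,101.675 116.280,109.683 123.129,127.857 115.121,145.550.

Run 3: The run returns to its start, so emit a `<polygon>` with points (Y-flipped): 32.012,65.869 72.162,65.869 72.162,115.543 32.012,115.543.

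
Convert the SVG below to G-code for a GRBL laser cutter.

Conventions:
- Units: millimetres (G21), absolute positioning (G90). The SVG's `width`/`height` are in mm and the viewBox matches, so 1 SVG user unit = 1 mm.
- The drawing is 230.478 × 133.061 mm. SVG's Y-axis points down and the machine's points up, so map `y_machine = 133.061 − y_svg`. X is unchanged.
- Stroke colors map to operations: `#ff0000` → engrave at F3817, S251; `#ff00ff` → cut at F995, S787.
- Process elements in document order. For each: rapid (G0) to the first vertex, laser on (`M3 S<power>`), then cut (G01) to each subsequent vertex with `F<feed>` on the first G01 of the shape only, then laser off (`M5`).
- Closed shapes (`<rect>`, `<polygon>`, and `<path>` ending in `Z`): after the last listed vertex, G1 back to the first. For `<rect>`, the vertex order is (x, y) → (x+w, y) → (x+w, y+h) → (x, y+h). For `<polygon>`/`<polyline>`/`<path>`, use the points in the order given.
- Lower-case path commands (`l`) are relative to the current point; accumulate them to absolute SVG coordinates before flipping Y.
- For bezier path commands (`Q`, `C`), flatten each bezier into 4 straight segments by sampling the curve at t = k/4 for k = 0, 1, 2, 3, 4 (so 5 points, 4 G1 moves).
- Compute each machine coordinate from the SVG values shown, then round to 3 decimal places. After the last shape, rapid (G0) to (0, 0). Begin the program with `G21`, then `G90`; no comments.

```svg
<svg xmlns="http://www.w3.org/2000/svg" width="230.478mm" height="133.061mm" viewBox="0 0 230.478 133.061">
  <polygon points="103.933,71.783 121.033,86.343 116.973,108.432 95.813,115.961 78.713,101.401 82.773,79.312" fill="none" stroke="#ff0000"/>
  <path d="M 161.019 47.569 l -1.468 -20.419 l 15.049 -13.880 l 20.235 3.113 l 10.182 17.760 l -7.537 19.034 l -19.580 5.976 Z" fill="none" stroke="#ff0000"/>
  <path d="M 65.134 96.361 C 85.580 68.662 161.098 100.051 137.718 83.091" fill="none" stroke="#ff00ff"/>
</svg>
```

viewBox `0 0 230.478 133.061` with mm width/height → 1 unit = 1 mm. Flip: y_m = 133.061 − y_svg.

**Shape 1** — `<polygon>` regular polygon, stroke `#ff0000` → engrave (S251, F3817). Machine vertices: (103.933,61.278) → (121.033,46.718) → (116.973,24.629) → (95.813,17.100) → (78.713,31.660) → (82.773,53.749) → (103.933,61.278). Closed: final G1 returns to the first vertex.

**Shape 2** — `<path>` regular polygon, stroke `#ff0000` → engrave (S251, F3817). Machine vertices: (161.019,85.492) → (159.551,105.911) → (174.600,119.791) → (194.835,116.678) → (205.017,98.918) → (197.480,79.884) → (177.900,73.908) → (161.019,85.492). Closed: final G1 returns to the first vertex.

**Shape 3** — `<path>` cubic bezier, stroke `#ff00ff` → cut (S787, F995). Control points (SVG): P0=(65.134,96.361), P1=(85.580,68.662), P2=(161.098,100.051), P3=(137.718,83.091); sampled at t=k/4. Machine vertices: (65.134,36.700) → (88.389,48.074) → (117.861,47.362) → (139.115,44.637) → (137.718,49.970). Open path.

G21
G90
G0 X103.933 Y61.278
M3 S251
G01 X121.033 Y46.718 F3817
G01 X116.973 Y24.629
G01 X95.813 Y17.100
G01 X78.713 Y31.660
G01 X82.773 Y53.749
G01 X103.933 Y61.278
M5
G0 X161.019 Y85.492
M3 S251
G01 X159.551 Y105.911 F3817
G01 X174.600 Y119.791
G01 X194.835 Y116.678
G01 X205.017 Y98.918
G01 X197.480 Y79.884
G01 X177.900 Y73.908
G01 X161.019 Y85.492
M5
G0 X65.134 Y36.700
M3 S787
G01 X88.389 Y48.074 F995
G01 X117.861 Y47.362
G01 X139.115 Y44.637
G01 X137.718 Y49.970
M5
G0 X0.000 Y0.000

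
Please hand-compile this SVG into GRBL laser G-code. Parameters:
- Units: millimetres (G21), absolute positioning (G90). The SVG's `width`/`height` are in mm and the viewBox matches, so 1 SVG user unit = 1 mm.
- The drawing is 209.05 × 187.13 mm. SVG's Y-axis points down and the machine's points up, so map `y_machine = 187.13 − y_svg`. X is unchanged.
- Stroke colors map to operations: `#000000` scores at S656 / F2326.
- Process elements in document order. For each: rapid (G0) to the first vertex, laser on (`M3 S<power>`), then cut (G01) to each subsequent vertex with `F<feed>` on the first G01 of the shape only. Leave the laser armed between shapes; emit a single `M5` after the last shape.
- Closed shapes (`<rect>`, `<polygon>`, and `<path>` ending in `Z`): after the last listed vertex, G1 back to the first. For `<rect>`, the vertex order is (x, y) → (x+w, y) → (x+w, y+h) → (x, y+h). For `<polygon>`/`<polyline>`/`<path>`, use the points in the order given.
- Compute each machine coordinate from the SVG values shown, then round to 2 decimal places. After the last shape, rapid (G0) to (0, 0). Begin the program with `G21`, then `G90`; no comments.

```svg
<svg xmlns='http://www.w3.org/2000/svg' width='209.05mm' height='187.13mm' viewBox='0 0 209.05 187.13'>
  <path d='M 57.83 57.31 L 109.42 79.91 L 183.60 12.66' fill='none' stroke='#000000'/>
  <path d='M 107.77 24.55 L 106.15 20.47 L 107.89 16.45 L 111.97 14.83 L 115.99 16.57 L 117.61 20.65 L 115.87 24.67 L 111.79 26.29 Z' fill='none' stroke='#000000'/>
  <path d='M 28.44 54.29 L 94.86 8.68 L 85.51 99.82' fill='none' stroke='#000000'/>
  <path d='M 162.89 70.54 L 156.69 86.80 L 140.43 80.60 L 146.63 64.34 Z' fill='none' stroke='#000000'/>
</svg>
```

Since the viewBox matches the mm dimensions, user units are millimetres directly. The only transform is the Y-flip y_m = 187.13 − y_svg.

Shape 1 is a open polyline drawn with `<path>`. Its stroke #000000 means score at S656, F2326. After flipping Y the toolpath is (57.83,129.82) → (109.42,107.22) → (183.60,174.47).

Shape 2 is a regular polygon drawn with `<path>`. Its stroke #000000 means score at S656, F2326. After flipping Y the toolpath is (107.77,162.58) → (106.15,166.66) → (107.89,170.68) → (111.97,172.30) → (115.99,170.56) → (117.61,166.48) → (115.87,162.46) → (111.79,160.84) → (107.77,162.58), returning to the start.

Shape 3 is a open polyline drawn with `<path>`. Its stroke #000000 means score at S656, F2326. After flipping Y the toolpath is (28.44,132.84) → (94.86,178.45) → (85.51,87.31).

Shape 4 is a regular polygon drawn with `<path>`. Its stroke #000000 means score at S656, F2326. After flipping Y the toolpath is (162.89,116.59) → (156.69,100.33) → (140.43,106.53) → (146.63,122.79) → (162.89,116.59), returning to the start.

G21
G90
G0 X57.83 Y129.82
M3 S656
G01 X109.42 Y107.22 F2326
G01 X183.60 Y174.47
G0 X107.77 Y162.58
M3 S656
G01 X106.15 Y166.66 F2326
G01 X107.89 Y170.68
G01 X111.97 Y172.30
G01 X115.99 Y170.56
G01 X117.61 Y166.48
G01 X115.87 Y162.46
G01 X111.79 Y160.84
G01 X107.77 Y162.58
G0 X28.44 Y132.84
M3 S656
G01 X94.86 Y178.45 F2326
G01 X85.51 Y87.31
G0 X162.89 Y116.59
M3 S656
G01 X156.69 Y100.33 F2326
G01 X140.43 Y106.53
G01 X146.63 Y122.79
G01 X162.89 Y116.59
M5
G0 X0.00 Y0.00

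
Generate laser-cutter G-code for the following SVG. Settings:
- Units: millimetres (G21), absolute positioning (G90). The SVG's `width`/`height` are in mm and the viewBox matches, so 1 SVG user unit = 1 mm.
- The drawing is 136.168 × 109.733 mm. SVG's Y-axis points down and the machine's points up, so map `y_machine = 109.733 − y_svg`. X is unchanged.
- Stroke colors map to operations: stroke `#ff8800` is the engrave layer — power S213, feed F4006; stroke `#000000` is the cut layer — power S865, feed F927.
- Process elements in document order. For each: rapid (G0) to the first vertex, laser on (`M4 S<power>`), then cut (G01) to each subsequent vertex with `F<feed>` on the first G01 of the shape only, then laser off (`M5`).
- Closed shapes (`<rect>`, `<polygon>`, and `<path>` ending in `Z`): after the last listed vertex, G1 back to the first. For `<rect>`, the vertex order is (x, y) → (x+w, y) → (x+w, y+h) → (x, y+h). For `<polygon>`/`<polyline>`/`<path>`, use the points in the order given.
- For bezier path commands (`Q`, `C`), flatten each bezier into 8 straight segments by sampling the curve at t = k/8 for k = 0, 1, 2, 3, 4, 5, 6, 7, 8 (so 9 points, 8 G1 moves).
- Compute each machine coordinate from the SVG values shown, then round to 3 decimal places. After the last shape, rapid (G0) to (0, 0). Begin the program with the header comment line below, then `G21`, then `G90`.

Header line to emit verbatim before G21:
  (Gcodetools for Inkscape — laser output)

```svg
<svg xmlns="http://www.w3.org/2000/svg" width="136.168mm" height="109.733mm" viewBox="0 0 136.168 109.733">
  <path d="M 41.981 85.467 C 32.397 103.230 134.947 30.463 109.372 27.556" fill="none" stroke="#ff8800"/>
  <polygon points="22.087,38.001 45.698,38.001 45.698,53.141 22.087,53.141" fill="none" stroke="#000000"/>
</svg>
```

Since the viewBox matches the mm dimensions, user units are millimetres directly. The only transform is the Y-flip y_m = 109.733 − y_svg.

Shape 1 is a cubic bezier drawn with `<path>`. Its stroke #ff8800 means engrave at S213, F4006. After flipping Y the toolpath is (41.981,24.266) → (43.174,21.535) → (52.064,25.412) → (65.836,34.017) → (81.673,45.470) → (96.761,57.893) → (108.284,69.404) → (113.426,78.125) → (109.372,82.177).

Shape 2 is a rectangle drawn with `<polygon>`. Its stroke #000000 means cut at S865, F927. After flipping Y the toolpath is (22.087,71.732) → (45.698,71.732) → (45.698,56.592) → (22.087,56.592) → (22.087,71.732), returning to the start.

(Gcodetools for Inkscape — laser output)
G21
G90
G0 X41.981 Y24.266
M4 S213
G01 X43.174 Y21.535 F4006
G01 X52.064 Y25.412
G01 X65.836 Y34.017
G01 X81.673 Y45.470
G01 X96.761 Y57.893
G01 X108.284 Y69.404
G01 X113.426 Y78.125
G01 X109.372 Y82.177
M5
G0 X22.087 Y71.732
M4 S865
G01 X45.698 Y71.732 F927
G01 X45.698 Y56.592
G01 X22.087 Y56.592
G01 X22.087 Y71.732
M5
G0 X0.000 Y0.000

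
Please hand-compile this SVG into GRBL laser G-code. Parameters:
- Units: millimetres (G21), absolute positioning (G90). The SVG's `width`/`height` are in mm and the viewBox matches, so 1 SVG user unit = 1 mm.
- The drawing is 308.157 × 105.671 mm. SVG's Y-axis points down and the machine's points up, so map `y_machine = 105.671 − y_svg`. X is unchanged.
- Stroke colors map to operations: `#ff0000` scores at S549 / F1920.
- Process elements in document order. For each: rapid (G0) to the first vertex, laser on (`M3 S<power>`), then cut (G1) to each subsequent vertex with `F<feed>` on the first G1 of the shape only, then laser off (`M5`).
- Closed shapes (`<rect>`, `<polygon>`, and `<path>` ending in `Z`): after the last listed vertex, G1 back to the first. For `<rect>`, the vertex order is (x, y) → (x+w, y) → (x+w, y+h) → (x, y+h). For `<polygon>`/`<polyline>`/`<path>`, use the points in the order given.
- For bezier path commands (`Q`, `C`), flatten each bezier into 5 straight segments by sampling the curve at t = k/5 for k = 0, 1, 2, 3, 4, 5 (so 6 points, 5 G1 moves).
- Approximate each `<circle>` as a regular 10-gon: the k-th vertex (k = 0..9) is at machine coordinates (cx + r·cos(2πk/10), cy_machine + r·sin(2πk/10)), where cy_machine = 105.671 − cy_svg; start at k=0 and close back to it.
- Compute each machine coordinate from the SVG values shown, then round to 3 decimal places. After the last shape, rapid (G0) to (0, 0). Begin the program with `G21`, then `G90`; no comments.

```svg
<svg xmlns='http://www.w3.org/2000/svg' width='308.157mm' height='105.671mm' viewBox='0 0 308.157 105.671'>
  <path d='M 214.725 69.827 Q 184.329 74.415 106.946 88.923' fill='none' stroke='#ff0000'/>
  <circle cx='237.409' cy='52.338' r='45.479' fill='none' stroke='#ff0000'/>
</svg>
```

G21
G90
G0 X214.725 Y35.844
M3 S549
G1 X200.687 Y33.612 F1920
G1 X182.890 Y30.586
G1 X161.334 Y26.767
G1 X136.020 Y22.154
G1 X106.946 Y16.748
M5
G0 X282.888 Y53.333
M3 S549
G1 X274.202 Y80.065 F1920
G1 X251.463 Y96.586
G1 X223.355 Y96.586
G1 X200.616 Y80.065
G1 X191.930 Y53.333
G1 X200.616 Y26.601
G1 X223.355 Y10.080
G1 X251.463 Y10.080
G1 X274.202 Y26.601
G1 X282.888 Y53.333
M5
G0 X0.000 Y0.000

viewBox `0 0 308.157 105.671` with mm width/height → 1 unit = 1 mm. Flip: y_m = 105.671 − y_svg.

**Shape 1** — `<path>` quadratic bezier, stroke `#ff0000` → score (S549, F1920). Control points (SVG): P0=(214.725,69.827), P1=(184.329,74.415), P2=(106.946,88.923); sampled at t=k/5. Machine vertices: (214.725,35.844) → (200.687,33.612) → (182.890,30.586) → (161.334,26.767) → (136.020,22.154) → (106.946,16.748). Open path.

**Shape 2** — `<circle>` circle, stroke `#ff0000` → score (S549, F1920). Machine vertices: (282.888,53.333) → (274.202,80.065) → (251.463,96.586) → (223.355,96.586) → (200.616,80.065) → (191.930,53.333) → (200.616,26.601) → (223.355,10.080) → (251.463,10.080) → (274.202,26.601) → (282.888,53.333). Closed: final G1 returns to the first vertex.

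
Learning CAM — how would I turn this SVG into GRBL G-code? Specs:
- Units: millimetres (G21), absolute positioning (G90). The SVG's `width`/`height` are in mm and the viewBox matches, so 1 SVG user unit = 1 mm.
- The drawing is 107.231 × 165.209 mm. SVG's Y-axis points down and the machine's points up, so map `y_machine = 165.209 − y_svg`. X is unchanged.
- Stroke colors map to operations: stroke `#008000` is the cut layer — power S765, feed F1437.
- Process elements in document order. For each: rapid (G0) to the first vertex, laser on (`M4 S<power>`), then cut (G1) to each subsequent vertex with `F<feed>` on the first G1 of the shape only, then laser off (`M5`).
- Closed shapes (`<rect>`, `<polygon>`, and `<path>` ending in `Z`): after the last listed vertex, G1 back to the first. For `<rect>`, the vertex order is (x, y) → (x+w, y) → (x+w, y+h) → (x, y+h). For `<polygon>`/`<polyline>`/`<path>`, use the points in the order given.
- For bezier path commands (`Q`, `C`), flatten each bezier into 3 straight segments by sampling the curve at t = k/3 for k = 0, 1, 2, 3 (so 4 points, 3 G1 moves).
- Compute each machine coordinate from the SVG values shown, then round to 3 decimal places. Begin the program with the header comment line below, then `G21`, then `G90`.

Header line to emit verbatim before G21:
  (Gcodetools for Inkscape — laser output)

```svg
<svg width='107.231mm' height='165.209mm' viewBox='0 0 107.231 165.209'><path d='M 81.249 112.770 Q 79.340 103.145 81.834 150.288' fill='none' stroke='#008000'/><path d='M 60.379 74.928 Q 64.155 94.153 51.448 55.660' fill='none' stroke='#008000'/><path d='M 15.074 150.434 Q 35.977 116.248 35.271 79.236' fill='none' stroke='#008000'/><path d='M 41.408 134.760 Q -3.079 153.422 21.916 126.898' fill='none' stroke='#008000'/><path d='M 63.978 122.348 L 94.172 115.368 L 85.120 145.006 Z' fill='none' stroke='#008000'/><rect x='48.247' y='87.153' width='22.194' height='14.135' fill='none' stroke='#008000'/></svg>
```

1 u = 1 mm; y_m = 165.209 − y.

[1] `<path>` quadratic bezier, #008000→cut S765 F1437: (81.249,52.439) → (80.466,52.548) → (80.661,40.042) → (81.834,14.921)

[2] `<path>` quadratic bezier, #008000→cut S765 F1437: (60.379,90.281) → (61.065,83.877) → (58.088,90.300) → (51.448,109.549)

[3] `<path>` quadratic bezier, #008000→cut S765 F1437: (15.074,14.775) → (26.608,37.880) → (33.341,61.612) → (35.271,85.973)

[4] `<path>` quadratic bezier, #008000→cut S765 F1437: (41.408,30.449) → (19.470,23.028) → (12.973,25.649) → (21.916,38.311)

[5] `<path>` regular polygon, #008000→cut S765 F1437: (63.978,42.861) → (94.172,49.841) → (85.120,20.203) → (63.978,42.861) (closed)

[6] `<rect>` rectangle, #008000→cut S765 F1437: (48.247,78.056) → (70.441,78.056) → (70.441,63.921) → (48.247,63.921) → (48.247,78.056) (closed)

(Gcodetools for Inkscape — laser output)
G21
G90
G0 X81.249 Y52.439
M4 S765
G1 X80.466 Y52.548 F1437
G1 X80.661 Y40.042
G1 X81.834 Y14.921
M5
G0 X60.379 Y90.281
M4 S765
G1 X61.065 Y83.877 F1437
G1 X58.088 Y90.300
G1 X51.448 Y109.549
M5
G0 X15.074 Y14.775
M4 S765
G1 X26.608 Y37.880 F1437
G1 X33.341 Y61.612
G1 X35.271 Y85.973
M5
G0 X41.408 Y30.449
M4 S765
G1 X19.470 Y23.028 F1437
G1 X12.973 Y25.649
G1 X21.916 Y38.311
M5
G0 X63.978 Y42.861
M4 S765
G1 X94.172 Y49.841 F1437
G1 X85.120 Y20.203
G1 X63.978 Y42.861
M5
G0 X48.247 Y78.056
M4 S765
G1 X70.441 Y78.056 F1437
G1 X70.441 Y63.921
G1 X48.247 Y63.921
G1 X48.247 Y78.056
M5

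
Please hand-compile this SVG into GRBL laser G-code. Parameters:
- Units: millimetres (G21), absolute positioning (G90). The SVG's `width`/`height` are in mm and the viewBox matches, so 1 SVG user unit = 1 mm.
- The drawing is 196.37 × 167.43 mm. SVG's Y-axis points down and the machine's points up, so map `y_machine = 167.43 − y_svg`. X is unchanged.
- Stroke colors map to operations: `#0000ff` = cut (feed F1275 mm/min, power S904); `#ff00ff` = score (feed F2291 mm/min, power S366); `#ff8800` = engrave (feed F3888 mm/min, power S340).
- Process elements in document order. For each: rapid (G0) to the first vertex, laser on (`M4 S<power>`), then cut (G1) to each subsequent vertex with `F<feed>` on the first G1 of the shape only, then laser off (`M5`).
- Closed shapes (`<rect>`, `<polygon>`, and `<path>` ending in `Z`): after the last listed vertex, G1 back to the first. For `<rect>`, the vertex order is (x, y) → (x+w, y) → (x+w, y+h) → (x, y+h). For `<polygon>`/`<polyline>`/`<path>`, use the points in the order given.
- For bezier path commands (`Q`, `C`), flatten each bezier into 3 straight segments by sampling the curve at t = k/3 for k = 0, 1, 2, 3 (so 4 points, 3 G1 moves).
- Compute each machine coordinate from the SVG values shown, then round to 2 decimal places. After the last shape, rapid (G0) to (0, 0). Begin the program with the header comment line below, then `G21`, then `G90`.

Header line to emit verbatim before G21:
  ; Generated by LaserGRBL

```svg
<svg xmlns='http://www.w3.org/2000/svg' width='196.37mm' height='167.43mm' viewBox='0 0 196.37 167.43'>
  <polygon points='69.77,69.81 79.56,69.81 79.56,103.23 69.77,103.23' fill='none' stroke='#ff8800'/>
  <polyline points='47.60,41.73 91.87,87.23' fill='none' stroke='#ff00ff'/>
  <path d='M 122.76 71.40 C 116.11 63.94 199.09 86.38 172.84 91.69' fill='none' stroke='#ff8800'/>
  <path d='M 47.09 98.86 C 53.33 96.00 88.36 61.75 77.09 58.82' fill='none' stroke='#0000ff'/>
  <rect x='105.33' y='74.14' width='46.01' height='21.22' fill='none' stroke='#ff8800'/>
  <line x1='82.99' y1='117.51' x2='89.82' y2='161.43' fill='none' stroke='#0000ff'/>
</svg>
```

Since the viewBox matches the mm dimensions, user units are millimetres directly. The only transform is the Y-flip y_m = 167.43 − y_svg.

Shape 1 is a rectangle drawn with `<polygon>`. Its stroke #ff8800 means engrave at S340, F3888. After flipping Y the toolpath is (69.77,97.62) → (79.56,97.62) → (79.56,64.20) → (69.77,64.20) → (69.77,97.62), returning to the start.

Shape 2 is a line segment drawn with `<polyline>`. Its stroke #ff00ff means score at S366, F2291. After flipping Y the toolpath is (47.60,125.70) → (91.87,80.20).

Shape 3 is a cubic bezier drawn with `<path>`. Its stroke #ff8800 means engrave at S340, F3888. After flipping Y the toolpath is (122.76,96.03) → (138.62,95.27) → (170.05,85.02) → (172.84,75.74).

Shape 4 is a cubic bezier drawn with `<path>`. Its stroke #0000ff means cut at S904, F1275. After flipping Y the toolpath is (47.09,68.57) → (60.15,79.57) → (75.71,97.56) → (77.09,108.61).

Shape 5 is a rectangle drawn with `<rect>`. Its stroke #ff8800 means engrave at S340, F3888. After flipping Y the toolpath is (105.33,93.29) → (151.34,93.29) → (151.34,72.07) → (105.33,72.07) → (105.33,93.29), returning to the start.

Shape 6 is a line segment drawn with `<line>`. Its stroke #0000ff means cut at S904, F1275. After flipping Y the toolpath is (82.99,49.92) → (89.82,6.00).

; Generated by LaserGRBL
G21
G90
G0 X69.77 Y97.62
M4 S340
G1 X79.56 Y97.62 F3888
G1 X79.56 Y64.20
G1 X69.77 Y64.20
G1 X69.77 Y97.62
M5
G0 X47.60 Y125.70
M4 S366
G1 X91.87 Y80.20 F2291
M5
G0 X122.76 Y96.03
M4 S340
G1 X138.62 Y95.27 F3888
G1 X170.05 Y85.02
G1 X172.84 Y75.74
M5
G0 X47.09 Y68.57
M4 S904
G1 X60.15 Y79.57 F1275
G1 X75.71 Y97.56
G1 X77.09 Y108.61
M5
G0 X105.33 Y93.29
M4 S340
G1 X151.34 Y93.29 F3888
G1 X151.34 Y72.07
G1 X105.33 Y72.07
G1 X105.33 Y93.29
M5
G0 X82.99 Y49.92
M4 S904
G1 X89.82 Y6.00 F1275
M5
G0 X0.00 Y0.00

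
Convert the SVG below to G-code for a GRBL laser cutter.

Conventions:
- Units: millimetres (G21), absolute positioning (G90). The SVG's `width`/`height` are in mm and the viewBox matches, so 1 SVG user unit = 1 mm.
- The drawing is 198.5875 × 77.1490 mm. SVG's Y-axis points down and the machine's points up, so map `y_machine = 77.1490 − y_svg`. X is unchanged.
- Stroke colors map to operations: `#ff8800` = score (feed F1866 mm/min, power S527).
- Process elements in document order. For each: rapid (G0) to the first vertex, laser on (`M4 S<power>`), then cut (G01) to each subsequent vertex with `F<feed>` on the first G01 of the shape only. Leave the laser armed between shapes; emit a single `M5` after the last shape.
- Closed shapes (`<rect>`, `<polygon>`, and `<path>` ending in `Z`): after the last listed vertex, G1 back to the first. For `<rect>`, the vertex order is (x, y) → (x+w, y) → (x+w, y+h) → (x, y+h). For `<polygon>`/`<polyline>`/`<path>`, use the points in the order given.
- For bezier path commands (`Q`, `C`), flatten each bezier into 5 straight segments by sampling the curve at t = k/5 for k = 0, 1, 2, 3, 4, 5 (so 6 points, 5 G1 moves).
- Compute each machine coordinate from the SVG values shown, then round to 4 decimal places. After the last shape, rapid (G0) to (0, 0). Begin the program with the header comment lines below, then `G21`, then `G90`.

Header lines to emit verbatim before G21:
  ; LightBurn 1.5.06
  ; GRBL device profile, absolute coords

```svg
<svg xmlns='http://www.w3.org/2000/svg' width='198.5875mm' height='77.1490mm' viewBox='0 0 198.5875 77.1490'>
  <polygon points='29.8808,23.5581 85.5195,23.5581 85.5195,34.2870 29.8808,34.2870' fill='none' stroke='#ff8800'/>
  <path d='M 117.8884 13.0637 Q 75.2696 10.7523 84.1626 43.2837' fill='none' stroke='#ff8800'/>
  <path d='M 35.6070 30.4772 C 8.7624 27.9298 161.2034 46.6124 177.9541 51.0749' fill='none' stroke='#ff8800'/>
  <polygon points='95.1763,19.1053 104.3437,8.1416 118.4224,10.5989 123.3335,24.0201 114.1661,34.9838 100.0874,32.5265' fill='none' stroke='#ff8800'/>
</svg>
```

; LightBurn 1.5.06
; GRBL device profile, absolute coords
G21
G90
G0 X29.8808 Y53.5909
M4 S527
G01 X85.5195 Y53.5909 F1866
G01 X85.5195 Y42.8620
G01 X29.8808 Y42.8620
G01 X29.8808 Y53.5909
G0 X117.8884 Y64.0853
M4 S527
G01 X102.9014 Y63.6161 F1866
G01 X92.0352 Y60.3596
G01 X85.2901 Y54.3156
G01 X82.6659 Y45.4841
G01 X84.1626 Y33.8653
G0 X35.6070 Y46.6718
M4 S527
G01 X38.4947 Y45.9362 F1866
G01 X69.2921 Y41.8071
G01 X112.8804 Y35.9859
G01 X154.1407 Y30.1744
G01 X177.9541 Y26.0741
G0 X95.1763 Y58.0437
M4 S527
G01 X104.3437 Y69.0074 F1866
G01 X118.4224 Y66.5501
G01 X123.3335 Y53.1289
G01 X114.1661 Y42.1652
G01 X100.0874 Y44.6225
G01 X95.1763 Y58.0437
M5
G0 X0.0000 Y0.0000

viewBox `0 0 198.5875 77.1490` with mm width/height → 1 unit = 1 mm. Flip: y_m = 77.1490 − y_svg.

**Shape 1** — `<polygon>` rectangle, stroke `#ff8800` → score (S527, F1866). Machine vertices: (29.8808,53.5909) → (85.5195,53.5909) → (85.5195,42.8620) → (29.8808,42.8620) → (29.8808,53.5909). Closed: final G1 returns to the first vertex.

**Shape 2** — `<path>` quadratic bezier, stroke `#ff8800` → score (S527, F1866). Control points (SVG): P0=(117.8884,13.0637), P1=(75.2696,10.7523), P2=(84.1626,43.2837); sampled at t=k/5. Machine vertices: (117.8884,64.0853) → (102.9014,63.6161) → (92.0352,60.3596) → (85.2901,54.3156) → (82.6659,45.4841) → (84.1626,33.8653). Open path.

**Shape 3** — `<path>` cubic bezier, stroke `#ff8800` → score (S527, F1866). Control points (SVG): P0=(35.6070,30.4772), P1=(8.7624,27.9298), P2=(161.2034,46.6124), P3=(177.9541,51.0749); sampled at t=k/5. Machine vertices: (35.6070,46.6718) → (38.4947,45.9362) → (69.2921,41.8071) → (112.8804,35.9859) → (154.1407,30.1744) → (177.9541,26.0741). Open path.

**Shape 4** — `<polygon>` regular polygon, stroke `#ff8800` → score (S527, F1866). Machine vertices: (95.1763,58.0437) → (104.3437,69.0074) → (118.4224,66.5501) → (123.3335,53.1289) → (114.1661,42.1652) → (100.0874,44.6225) → (95.1763,58.0437). Closed: final G1 returns to the first vertex.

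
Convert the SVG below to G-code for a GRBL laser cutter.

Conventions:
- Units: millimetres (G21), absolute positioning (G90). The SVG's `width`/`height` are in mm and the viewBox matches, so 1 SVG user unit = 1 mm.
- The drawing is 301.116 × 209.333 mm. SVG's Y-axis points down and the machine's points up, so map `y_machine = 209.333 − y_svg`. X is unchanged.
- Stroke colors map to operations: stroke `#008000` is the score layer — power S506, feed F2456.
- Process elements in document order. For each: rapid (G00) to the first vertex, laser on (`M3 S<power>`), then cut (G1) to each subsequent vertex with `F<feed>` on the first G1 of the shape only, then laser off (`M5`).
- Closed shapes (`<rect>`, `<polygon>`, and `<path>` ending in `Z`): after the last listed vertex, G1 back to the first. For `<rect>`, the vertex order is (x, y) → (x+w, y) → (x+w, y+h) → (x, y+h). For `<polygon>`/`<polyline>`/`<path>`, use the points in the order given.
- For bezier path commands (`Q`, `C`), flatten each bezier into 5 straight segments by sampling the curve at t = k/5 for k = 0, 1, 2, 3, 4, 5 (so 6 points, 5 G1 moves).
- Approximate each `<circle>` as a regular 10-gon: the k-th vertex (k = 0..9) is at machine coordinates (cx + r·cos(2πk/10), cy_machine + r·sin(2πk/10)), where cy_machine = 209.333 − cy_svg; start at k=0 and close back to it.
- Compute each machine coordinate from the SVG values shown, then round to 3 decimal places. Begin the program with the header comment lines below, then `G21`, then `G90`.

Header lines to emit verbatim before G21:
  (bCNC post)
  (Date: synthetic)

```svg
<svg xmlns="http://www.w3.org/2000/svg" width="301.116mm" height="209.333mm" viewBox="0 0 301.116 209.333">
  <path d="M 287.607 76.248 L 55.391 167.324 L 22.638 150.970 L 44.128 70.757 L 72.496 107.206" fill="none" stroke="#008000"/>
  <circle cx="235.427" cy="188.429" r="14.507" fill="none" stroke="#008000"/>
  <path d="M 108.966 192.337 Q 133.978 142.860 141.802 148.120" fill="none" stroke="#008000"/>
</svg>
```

(bCNC post)
(Date: synthetic)
G21
G90
G00 X287.607 Y133.085
M3 S506
G1 X55.391 Y42.009 F2456
G1 X22.638 Y58.363
G1 X44.128 Y138.576
G1 X72.496 Y102.127
M5
G00 X249.934 Y20.904
M3 S506
G1 X247.163 Y29.431 F2456
G1 X239.910 Y34.701
G1 X230.944 Y34.701
G1 X223.691 Y29.431
G1 X220.920 Y20.904
G1 X223.691 Y12.377
G1 X230.944 Y7.107
G1 X239.910 Y7.107
G1 X247.163 Y12.377
G1 X249.934 Y20.904
M5
G00 X108.966 Y16.996
M3 S506
G1 X118.283 Y34.597 F2456
G1 X126.226 Y47.820
G1 X132.793 Y56.663
G1 X137.985 Y61.128
G1 X141.802 Y61.213
M5

1 u = 1 mm; y_m = 209.333 − y.

[1] `<path>` open polyline, #008000→score S506 F2456: (287.607,133.085) → (55.391,42.009) → (22.638,58.363) → (44.128,138.576) → (72.496,102.127)

[2] `<circle>` circle, #008000→score S506 F2456: (249.934,20.904) → (247.163,29.431) → (239.910,34.701) → (230.944,34.701) → (223.691,29.431) → (220.920,20.904) → (223.691,12.377) → (230.944,7.107) → (239.910,7.107) → (247.163,12.377) → (249.934,20.904) (closed)

[3] `<path>` quadratic bezier, #008000→score S506 F2456: (108.966,16.996) → (118.283,34.597) → (126.226,47.820) → (132.793,56.663) → (137.985,61.128) → (141.802,61.213)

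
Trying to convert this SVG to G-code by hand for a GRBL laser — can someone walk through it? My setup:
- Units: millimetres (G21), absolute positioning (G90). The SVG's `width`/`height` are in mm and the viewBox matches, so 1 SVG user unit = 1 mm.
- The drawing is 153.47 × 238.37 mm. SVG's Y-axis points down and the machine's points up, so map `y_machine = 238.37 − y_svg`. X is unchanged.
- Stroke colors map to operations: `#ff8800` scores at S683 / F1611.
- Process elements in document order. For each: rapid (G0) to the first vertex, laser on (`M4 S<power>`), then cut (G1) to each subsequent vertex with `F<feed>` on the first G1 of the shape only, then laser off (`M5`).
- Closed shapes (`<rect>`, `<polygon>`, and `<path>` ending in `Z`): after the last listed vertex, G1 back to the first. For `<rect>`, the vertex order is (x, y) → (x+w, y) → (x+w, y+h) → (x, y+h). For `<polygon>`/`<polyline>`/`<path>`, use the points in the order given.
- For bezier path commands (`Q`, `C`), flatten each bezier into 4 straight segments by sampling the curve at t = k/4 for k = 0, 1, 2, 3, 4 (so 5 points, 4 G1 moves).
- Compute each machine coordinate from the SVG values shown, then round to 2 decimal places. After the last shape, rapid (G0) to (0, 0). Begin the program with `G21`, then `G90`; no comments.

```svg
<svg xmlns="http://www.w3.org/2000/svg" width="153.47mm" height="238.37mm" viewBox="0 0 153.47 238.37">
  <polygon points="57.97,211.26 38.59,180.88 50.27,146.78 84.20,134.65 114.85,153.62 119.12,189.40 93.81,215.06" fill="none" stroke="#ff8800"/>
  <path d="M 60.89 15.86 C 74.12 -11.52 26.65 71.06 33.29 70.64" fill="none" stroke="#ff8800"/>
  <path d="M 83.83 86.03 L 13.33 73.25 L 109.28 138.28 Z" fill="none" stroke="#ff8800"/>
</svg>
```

viewBox `0 0 153.47 238.37` with mm width/height → 1 unit = 1 mm. Flip: y_m = 238.37 − y_svg.

**Shape 1** — `<polygon>` regular polygon, stroke `#ff8800` → score (S683, F1611). Machine vertices: (57.97,27.11) → (38.59,57.49) → (50.27,91.59) → (84.20,103.72) → (114.85,84.75) → (119.12,48.97) → (93.81,23.31) → (57.97,27.11). Closed: final G1 returns to the first vertex.

**Shape 2** — `<path>` cubic bezier, stroke `#ff8800` → score (S683, F1611). Control points (SVG): P0=(60.89,15.86), P1=(74.12,-11.52), P2=(26.65,71.06), P3=(33.29,70.64); sampled at t=k/4. Machine vertices: (60.89,222.51) → (61.23,225.44) → (49.56,205.23) → (36.66,179.96) → (33.29,167.73). Open path.

**Shape 3** — `<path>` closed polygon, stroke `#ff8800` → score (S683, F1611). Machine vertices: (83.83,152.34) → (13.33,165.12) → (109.28,100.09) → (83.83,152.34). Closed: final G1 returns to the first vertex.

G21
G90
G0 X57.97 Y27.11
M4 S683
G1 X38.59 Y57.49 F1611
G1 X50.27 Y91.59
G1 X84.20 Y103.72
G1 X114.85 Y84.75
G1 X119.12 Y48.97
G1 X93.81 Y23.31
G1 X57.97 Y27.11
M5
G0 X60.89 Y222.51
M4 S683
G1 X61.23 Y225.44 F1611
G1 X49.56 Y205.23
G1 X36.66 Y179.96
G1 X33.29 Y167.73
M5
G0 X83.83 Y152.34
M4 S683
G1 X13.33 Y165.12 F1611
G1 X109.28 Y100.09
G1 X83.83 Y152.34
M5
G0 X0.00 Y0.00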